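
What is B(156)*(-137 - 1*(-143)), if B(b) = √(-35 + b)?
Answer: 66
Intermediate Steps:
B(156)*(-137 - 1*(-143)) = √(-35 + 156)*(-137 - 1*(-143)) = √121*(-137 + 143) = 11*6 = 66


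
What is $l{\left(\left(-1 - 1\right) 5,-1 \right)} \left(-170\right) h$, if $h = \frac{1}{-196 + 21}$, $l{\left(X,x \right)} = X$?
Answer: $- \frac{68}{7} \approx -9.7143$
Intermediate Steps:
$h = - \frac{1}{175}$ ($h = \frac{1}{-175} = - \frac{1}{175} \approx -0.0057143$)
$l{\left(\left(-1 - 1\right) 5,-1 \right)} \left(-170\right) h = \left(-1 - 1\right) 5 \left(-170\right) \left(- \frac{1}{175}\right) = \left(-2\right) 5 \left(-170\right) \left(- \frac{1}{175}\right) = \left(-10\right) \left(-170\right) \left(- \frac{1}{175}\right) = 1700 \left(- \frac{1}{175}\right) = - \frac{68}{7}$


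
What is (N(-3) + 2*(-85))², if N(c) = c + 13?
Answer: 25600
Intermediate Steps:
N(c) = 13 + c
(N(-3) + 2*(-85))² = ((13 - 3) + 2*(-85))² = (10 - 170)² = (-160)² = 25600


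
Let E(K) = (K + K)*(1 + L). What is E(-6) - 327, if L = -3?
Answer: -303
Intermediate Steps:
E(K) = -4*K (E(K) = (K + K)*(1 - 3) = (2*K)*(-2) = -4*K)
E(-6) - 327 = -4*(-6) - 327 = 24 - 327 = -303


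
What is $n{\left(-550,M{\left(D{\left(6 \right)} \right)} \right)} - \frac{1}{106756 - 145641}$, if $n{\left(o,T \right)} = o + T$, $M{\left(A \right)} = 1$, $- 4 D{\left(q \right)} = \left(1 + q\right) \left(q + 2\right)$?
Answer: $- \frac{21347864}{38885} \approx -549.0$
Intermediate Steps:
$D{\left(q \right)} = - \frac{\left(1 + q\right) \left(2 + q\right)}{4}$ ($D{\left(q \right)} = - \frac{\left(1 + q\right) \left(q + 2\right)}{4} = - \frac{\left(1 + q\right) \left(2 + q\right)}{4}$)
$n{\left(o,T \right)} = T + o$
$n{\left(-550,M{\left(D{\left(6 \right)} \right)} \right)} - \frac{1}{106756 - 145641} = \left(1 - 550\right) - \frac{1}{106756 - 145641} = -549 - \frac{1}{-38885} = -549 - - \frac{1}{38885} = -549 + \frac{1}{38885} = - \frac{21347864}{38885}$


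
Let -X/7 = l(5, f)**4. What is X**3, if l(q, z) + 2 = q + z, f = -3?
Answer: 0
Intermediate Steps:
l(q, z) = -2 + q + z (l(q, z) = -2 + (q + z) = -2 + q + z)
X = 0 (X = -7*(-2 + 5 - 3)**4 = -7*0**4 = -7*0 = 0)
X**3 = 0**3 = 0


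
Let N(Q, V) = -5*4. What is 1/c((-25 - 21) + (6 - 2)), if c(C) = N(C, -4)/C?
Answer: 21/10 ≈ 2.1000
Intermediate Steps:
N(Q, V) = -20
c(C) = -20/C
1/c((-25 - 21) + (6 - 2)) = 1/(-20/((-25 - 21) + (6 - 2))) = 1/(-20/(-46 + 4)) = 1/(-20/(-42)) = 1/(-20*(-1/42)) = 1/(10/21) = 21/10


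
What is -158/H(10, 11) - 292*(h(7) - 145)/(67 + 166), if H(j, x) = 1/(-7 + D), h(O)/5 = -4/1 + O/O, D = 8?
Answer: 9906/233 ≈ 42.515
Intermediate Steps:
h(O) = -15 (h(O) = 5*(-4/1 + O/O) = 5*(-4*1 + 1) = 5*(-4 + 1) = 5*(-3) = -15)
H(j, x) = 1 (H(j, x) = 1/(-7 + 8) = 1/1 = 1)
-158/H(10, 11) - 292*(h(7) - 145)/(67 + 166) = -158/1 - 292*(-15 - 145)/(67 + 166) = -158*1 - 292/(233/(-160)) = -158 - 292/(233*(-1/160)) = -158 - 292/(-233/160) = -158 - 292*(-160/233) = -158 + 46720/233 = 9906/233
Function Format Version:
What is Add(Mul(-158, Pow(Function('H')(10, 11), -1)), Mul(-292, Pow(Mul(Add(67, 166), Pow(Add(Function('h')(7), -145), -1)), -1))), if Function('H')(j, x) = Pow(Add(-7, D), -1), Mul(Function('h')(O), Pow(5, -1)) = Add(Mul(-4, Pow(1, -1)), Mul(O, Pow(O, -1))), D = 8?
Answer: Rational(9906, 233) ≈ 42.515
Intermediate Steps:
Function('h')(O) = -15 (Function('h')(O) = Mul(5, Add(Mul(-4, Pow(1, -1)), Mul(O, Pow(O, -1)))) = Mul(5, Add(Mul(-4, 1), 1)) = Mul(5, Add(-4, 1)) = Mul(5, -3) = -15)
Function('H')(j, x) = 1 (Function('H')(j, x) = Pow(Add(-7, 8), -1) = Pow(1, -1) = 1)
Add(Mul(-158, Pow(Function('H')(10, 11), -1)), Mul(-292, Pow(Mul(Add(67, 166), Pow(Add(Function('h')(7), -145), -1)), -1))) = Add(Mul(-158, Pow(1, -1)), Mul(-292, Pow(Mul(Add(67, 166), Pow(Add(-15, -145), -1)), -1))) = Add(Mul(-158, 1), Mul(-292, Pow(Mul(233, Pow(-160, -1)), -1))) = Add(-158, Mul(-292, Pow(Mul(233, Rational(-1, 160)), -1))) = Add(-158, Mul(-292, Pow(Rational(-233, 160), -1))) = Add(-158, Mul(-292, Rational(-160, 233))) = Add(-158, Rational(46720, 233)) = Rational(9906, 233)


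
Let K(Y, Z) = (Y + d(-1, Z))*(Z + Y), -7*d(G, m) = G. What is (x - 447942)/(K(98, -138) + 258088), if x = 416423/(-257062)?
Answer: -806044979789/457348258432 ≈ -1.7624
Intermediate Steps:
d(G, m) = -G/7
x = -416423/257062 (x = 416423*(-1/257062) = -416423/257062 ≈ -1.6199)
K(Y, Z) = (1/7 + Y)*(Y + Z) (K(Y, Z) = (Y - 1/7*(-1))*(Z + Y) = (Y + 1/7)*(Y + Z) = (1/7 + Y)*(Y + Z))
(x - 447942)/(K(98, -138) + 258088) = (-416423/257062 - 447942)/((98**2 + (1/7)*98 + (1/7)*(-138) + 98*(-138)) + 258088) = -115149282827/(257062*((9604 + 14 - 138/7 - 13524) + 258088)) = -115149282827/(257062*(-27480/7 + 258088)) = -115149282827/(257062*1779136/7) = -115149282827/257062*7/1779136 = -806044979789/457348258432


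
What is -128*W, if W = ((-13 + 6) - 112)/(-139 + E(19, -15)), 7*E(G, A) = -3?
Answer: -6664/61 ≈ -109.25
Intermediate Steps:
E(G, A) = -3/7 (E(G, A) = (⅐)*(-3) = -3/7)
W = 833/976 (W = ((-13 + 6) - 112)/(-139 - 3/7) = (-7 - 112)/(-976/7) = -119*(-7/976) = 833/976 ≈ 0.85348)
-128*W = -128*833/976 = -6664/61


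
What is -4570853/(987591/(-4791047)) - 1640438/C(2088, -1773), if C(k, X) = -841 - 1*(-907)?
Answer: 21874624859078/987591 ≈ 2.2149e+7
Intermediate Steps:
C(k, X) = 66 (C(k, X) = -841 + 907 = 66)
-4570853/(987591/(-4791047)) - 1640438/C(2088, -1773) = -4570853/(987591/(-4791047)) - 1640438/66 = -4570853/(987591*(-1/4791047)) - 1640438*1/66 = -4570853/(-987591/4791047) - 820219/33 = -4570853*(-4791047/987591) - 820219/33 = 21899171553091/987591 - 820219/33 = 21874624859078/987591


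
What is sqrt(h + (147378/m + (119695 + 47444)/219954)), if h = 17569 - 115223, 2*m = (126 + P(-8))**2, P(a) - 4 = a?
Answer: I*sqrt(39855052480439134)/638914 ≈ 312.46*I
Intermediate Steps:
P(a) = 4 + a
m = 7442 (m = (126 + (4 - 8))**2/2 = (126 - 4)**2/2 = (1/2)*122**2 = (1/2)*14884 = 7442)
h = -97654
sqrt(h + (147378/m + (119695 + 47444)/219954)) = sqrt(-97654 + (147378/7442 + (119695 + 47444)/219954)) = sqrt(-97654 + (147378*(1/7442) + 167139*(1/219954))) = sqrt(-97654 + (73689/3721 + 7959/10474)) = sqrt(-97654 + 801434025/38973754) = sqrt(-3805141539091/38973754) = I*sqrt(39855052480439134)/638914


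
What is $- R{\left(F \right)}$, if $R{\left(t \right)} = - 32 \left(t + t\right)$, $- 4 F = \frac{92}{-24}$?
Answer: $\frac{184}{3} \approx 61.333$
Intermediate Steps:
$F = \frac{23}{24}$ ($F = - \frac{92 \frac{1}{-24}}{4} = - \frac{92 \left(- \frac{1}{24}\right)}{4} = \left(- \frac{1}{4}\right) \left(- \frac{23}{6}\right) = \frac{23}{24} \approx 0.95833$)
$R{\left(t \right)} = - 64 t$ ($R{\left(t \right)} = - 32 \cdot 2 t = - 64 t$)
$- R{\left(F \right)} = - \frac{\left(-64\right) 23}{24} = \left(-1\right) \left(- \frac{184}{3}\right) = \frac{184}{3}$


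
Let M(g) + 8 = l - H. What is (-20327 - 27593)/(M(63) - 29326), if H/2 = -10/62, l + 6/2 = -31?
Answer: 742760/455199 ≈ 1.6317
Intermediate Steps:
l = -34 (l = -3 - 31 = -34)
H = -10/31 (H = 2*(-10/62) = 2*(-10*1/62) = 2*(-5/31) = -10/31 ≈ -0.32258)
M(g) = -1292/31 (M(g) = -8 + (-34 - 1*(-10/31)) = -8 + (-34 + 10/31) = -8 - 1044/31 = -1292/31)
(-20327 - 27593)/(M(63) - 29326) = (-20327 - 27593)/(-1292/31 - 29326) = -47920/(-910398/31) = -47920*(-31/910398) = 742760/455199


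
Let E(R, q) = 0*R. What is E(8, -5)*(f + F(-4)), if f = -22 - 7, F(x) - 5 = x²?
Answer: 0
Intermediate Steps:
F(x) = 5 + x²
f = -29
E(R, q) = 0
E(8, -5)*(f + F(-4)) = 0*(-29 + (5 + (-4)²)) = 0*(-29 + (5 + 16)) = 0*(-29 + 21) = 0*(-8) = 0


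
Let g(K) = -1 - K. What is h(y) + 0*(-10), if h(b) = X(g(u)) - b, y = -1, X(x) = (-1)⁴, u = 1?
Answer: 2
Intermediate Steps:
X(x) = 1
h(b) = 1 - b
h(y) + 0*(-10) = (1 - 1*(-1)) + 0*(-10) = (1 + 1) + 0 = 2 + 0 = 2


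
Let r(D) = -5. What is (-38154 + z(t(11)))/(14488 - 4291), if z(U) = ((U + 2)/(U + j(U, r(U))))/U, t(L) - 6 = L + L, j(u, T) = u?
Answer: -9970907/2664816 ≈ -3.7417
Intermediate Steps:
t(L) = 6 + 2*L (t(L) = 6 + (L + L) = 6 + 2*L)
z(U) = (2 + U)/(2*U²) (z(U) = ((U + 2)/(U + U))/U = ((2 + U)/((2*U)))/U = ((2 + U)*(1/(2*U)))/U = ((2 + U)/(2*U))/U = (2 + U)/(2*U²))
(-38154 + z(t(11)))/(14488 - 4291) = (-38154 + (2 + (6 + 2*11))/(2*(6 + 2*11)²))/(14488 - 4291) = (-38154 + (2 + (6 + 22))/(2*(6 + 22)²))/10197 = (-38154 + (½)*(2 + 28)/28²)*(1/10197) = (-38154 + (½)*(1/784)*30)*(1/10197) = (-38154 + 15/784)*(1/10197) = -29912721/784*1/10197 = -9970907/2664816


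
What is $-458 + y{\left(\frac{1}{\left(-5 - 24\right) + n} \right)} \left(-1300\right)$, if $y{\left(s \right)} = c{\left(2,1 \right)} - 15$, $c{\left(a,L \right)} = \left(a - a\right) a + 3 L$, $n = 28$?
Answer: $15142$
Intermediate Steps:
$c{\left(a,L \right)} = 3 L$ ($c{\left(a,L \right)} = 0 a + 3 L = 0 + 3 L = 3 L$)
$y{\left(s \right)} = -12$ ($y{\left(s \right)} = 3 \cdot 1 - 15 = 3 - 15 = -12$)
$-458 + y{\left(\frac{1}{\left(-5 - 24\right) + n} \right)} \left(-1300\right) = -458 - -15600 = -458 + 15600 = 15142$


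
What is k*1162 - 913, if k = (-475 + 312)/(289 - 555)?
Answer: -3818/19 ≈ -200.95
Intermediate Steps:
k = 163/266 (k = -163/(-266) = -163*(-1/266) = 163/266 ≈ 0.61278)
k*1162 - 913 = (163/266)*1162 - 913 = 13529/19 - 913 = -3818/19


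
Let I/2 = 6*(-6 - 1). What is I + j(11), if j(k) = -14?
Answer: -98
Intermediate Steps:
I = -84 (I = 2*(6*(-6 - 1)) = 2*(6*(-7)) = 2*(-42) = -84)
I + j(11) = -84 - 14 = -98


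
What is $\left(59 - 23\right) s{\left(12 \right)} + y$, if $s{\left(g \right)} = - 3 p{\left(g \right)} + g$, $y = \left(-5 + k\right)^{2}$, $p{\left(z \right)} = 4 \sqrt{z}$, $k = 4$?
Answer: $433 - 864 \sqrt{3} \approx -1063.5$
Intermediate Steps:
$y = 1$ ($y = \left(-5 + 4\right)^{2} = \left(-1\right)^{2} = 1$)
$s{\left(g \right)} = g - 12 \sqrt{g}$ ($s{\left(g \right)} = - 3 \cdot 4 \sqrt{g} + g = - 12 \sqrt{g} + g = g - 12 \sqrt{g}$)
$\left(59 - 23\right) s{\left(12 \right)} + y = \left(59 - 23\right) \left(12 - 12 \sqrt{12}\right) + 1 = 36 \left(12 - 12 \cdot 2 \sqrt{3}\right) + 1 = 36 \left(12 - 24 \sqrt{3}\right) + 1 = \left(432 - 864 \sqrt{3}\right) + 1 = 433 - 864 \sqrt{3}$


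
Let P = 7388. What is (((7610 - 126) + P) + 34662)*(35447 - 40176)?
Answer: -234246286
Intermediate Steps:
(((7610 - 126) + P) + 34662)*(35447 - 40176) = (((7610 - 126) + 7388) + 34662)*(35447 - 40176) = ((7484 + 7388) + 34662)*(-4729) = (14872 + 34662)*(-4729) = 49534*(-4729) = -234246286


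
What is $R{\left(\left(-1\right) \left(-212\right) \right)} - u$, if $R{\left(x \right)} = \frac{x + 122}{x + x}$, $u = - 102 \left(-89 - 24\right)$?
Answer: $- \frac{2443345}{212} \approx -11525.0$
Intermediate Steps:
$u = 11526$ ($u = \left(-102\right) \left(-113\right) = 11526$)
$R{\left(x \right)} = \frac{122 + x}{2 x}$
$R{\left(\left(-1\right) \left(-212\right) \right)} - u = \frac{122 - -212}{2 \left(\left(-1\right) \left(-212\right)\right)} - 11526 = \frac{122 + 212}{2 \cdot 212} - 11526 = \frac{1}{2} \cdot \frac{1}{212} \cdot 334 - 11526 = \frac{167}{212} - 11526 = - \frac{2443345}{212}$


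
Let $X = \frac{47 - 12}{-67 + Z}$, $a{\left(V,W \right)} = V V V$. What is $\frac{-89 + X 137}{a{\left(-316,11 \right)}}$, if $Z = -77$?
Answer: $\frac{17611}{4543847424} \approx 3.8758 \cdot 10^{-6}$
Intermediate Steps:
$a{\left(V,W \right)} = V^{3}$ ($a{\left(V,W \right)} = V^{2} V = V^{3}$)
$X = - \frac{35}{144}$ ($X = \frac{47 - 12}{-67 - 77} = \frac{35}{-144} = 35 \left(- \frac{1}{144}\right) = - \frac{35}{144} \approx -0.24306$)
$\frac{-89 + X 137}{a{\left(-316,11 \right)}} = \frac{-89 - \frac{4795}{144}}{\left(-316\right)^{3}} = \frac{-89 - \frac{4795}{144}}{-31554496} = \left(- \frac{17611}{144}\right) \left(- \frac{1}{31554496}\right) = \frac{17611}{4543847424}$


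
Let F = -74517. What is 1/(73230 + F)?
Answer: -1/1287 ≈ -0.00077700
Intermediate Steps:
1/(73230 + F) = 1/(73230 - 74517) = 1/(-1287) = -1/1287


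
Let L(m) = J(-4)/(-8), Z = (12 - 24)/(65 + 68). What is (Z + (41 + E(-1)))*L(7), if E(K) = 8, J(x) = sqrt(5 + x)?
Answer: -6505/1064 ≈ -6.1137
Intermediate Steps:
Z = -12/133 ≈ -0.090226
L(m) = -1/8 (L(m) = sqrt(5 - 4)/(-8) = sqrt(1)*(-1/8) = 1*(-1/8) = -1/8)
(Z + (41 + E(-1)))*L(7) = (-12/133 + (41 + 8))*(-1/8) = (-12/133 + 49)*(-1/8) = (6505/133)*(-1/8) = -6505/1064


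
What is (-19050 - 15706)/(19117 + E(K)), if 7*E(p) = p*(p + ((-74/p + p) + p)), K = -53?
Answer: -60823/35543 ≈ -1.7113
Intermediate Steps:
E(p) = p*(-74/p + 3*p)/7 (E(p) = (p*(p + ((-74/p + p) + p)))/7 = (p*(p + ((p - 74/p) + p)))/7 = (p*(p + (-74/p + 2*p)))/7 = (p*(-74/p + 3*p))/7 = p*(-74/p + 3*p)/7)
(-19050 - 15706)/(19117 + E(K)) = (-19050 - 15706)/(19117 + (-74/7 + (3/7)*(-53)²)) = -34756/(19117 + (-74/7 + (3/7)*2809)) = -34756/(19117 + (-74/7 + 8427/7)) = -34756/(19117 + 8353/7) = -34756/142172/7 = -34756*7/142172 = -60823/35543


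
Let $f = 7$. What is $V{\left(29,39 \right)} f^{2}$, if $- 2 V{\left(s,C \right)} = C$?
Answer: $- \frac{1911}{2} \approx -955.5$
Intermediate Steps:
$V{\left(s,C \right)} = - \frac{C}{2}$
$V{\left(29,39 \right)} f^{2} = \left(- \frac{1}{2}\right) 39 \cdot 7^{2} = \left(- \frac{39}{2}\right) 49 = - \frac{1911}{2}$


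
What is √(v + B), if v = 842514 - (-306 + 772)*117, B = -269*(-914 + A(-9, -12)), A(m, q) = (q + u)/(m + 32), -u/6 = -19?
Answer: 8*√8535622/23 ≈ 1016.2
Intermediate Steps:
u = 114 (u = -6*(-19) = 114)
A(m, q) = (114 + q)/(32 + m) (A(m, q) = (q + 114)/(m + 32) = (114 + q)/(32 + m))
B = 5627480/23 (B = -269*(-914 + (114 - 12)/(32 - 9)) = -269*(-914 + 102/23) = -269*(-20920/23) = 5627480/23 ≈ 2.4467e+5)
v = 787992 (v = 842514 - 466*117 = 842514 - 1*54522 = 842514 - 54522 = 787992)
√(v + B) = √(787992 + 5627480/23) = √(23751296/23) = 8*√8535622/23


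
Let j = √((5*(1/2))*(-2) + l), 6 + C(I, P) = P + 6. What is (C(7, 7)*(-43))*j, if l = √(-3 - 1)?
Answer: -301*√(-5 + 2*I) ≈ -132.09 - 685.9*I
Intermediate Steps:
l = 2*I (l = √(-4) = 2*I ≈ 2.0*I)
C(I, P) = P (C(I, P) = -6 + (P + 6) = -6 + (6 + P) = P)
j = √(-5 + 2*I) (j = √((5*(1/2))*(-2) + 2*I) = √((5*(1*(½)))*(-2) + 2*I) = √((5*(½))*(-2) + 2*I) = √((5/2)*(-2) + 2*I) = √(-5 + 2*I) ≈ 0.43884 + 2.2787*I)
(C(7, 7)*(-43))*j = (7*(-43))*√(-5 + 2*I) = -301*√(-5 + 2*I)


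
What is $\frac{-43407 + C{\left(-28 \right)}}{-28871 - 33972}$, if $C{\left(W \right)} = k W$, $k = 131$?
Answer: $\frac{47075}{62843} \approx 0.74909$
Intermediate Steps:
$C{\left(W \right)} = 131 W$
$\frac{-43407 + C{\left(-28 \right)}}{-28871 - 33972} = \frac{-43407 + 131 \left(-28\right)}{-28871 - 33972} = \frac{-43407 - 3668}{-62843} = \left(-47075\right) \left(- \frac{1}{62843}\right) = \frac{47075}{62843}$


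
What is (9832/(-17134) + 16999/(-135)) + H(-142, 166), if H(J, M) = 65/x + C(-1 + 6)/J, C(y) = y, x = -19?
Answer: -405486245039/3120358410 ≈ -129.95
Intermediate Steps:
H(J, M) = -65/19 + 5/J (H(J, M) = 65/(-19) + (-1 + 6)/J = 65*(-1/19) + 5/J = -65/19 + 5/J)
(9832/(-17134) + 16999/(-135)) + H(-142, 166) = (9832/(-17134) + 16999/(-135)) + (-65/19 + 5/(-142)) = (9832*(-1/17134) + 16999*(-1/135)) + (-65/19 + 5*(-1/142)) = (-4916/8567 - 16999/135) + (-65/19 - 5/142) = -146294093/1156545 - 9325/2698 = -405486245039/3120358410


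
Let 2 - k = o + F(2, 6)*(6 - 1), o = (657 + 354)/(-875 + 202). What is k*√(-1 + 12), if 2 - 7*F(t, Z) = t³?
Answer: 36689*√11/4711 ≈ 25.830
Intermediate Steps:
F(t, Z) = 2/7 - t³/7
o = -1011/673 (o = 1011/(-673) = 1011*(-1/673) = -1011/673 ≈ -1.5022)
k = 36689/4711 (k = 2 - (-1011/673 + (2/7 - ⅐*2³)*(6 - 1)) = 2 - (-1011/673 + (2/7 - ⅐*8)*5) = 2 - (-1011/673 + (2/7 - 8/7)*5) = 2 - (-1011/673 - 6/7*5) = 2 - (-1011/673 - 30/7) = 2 - 1*(-27267/4711) = 2 + 27267/4711 = 36689/4711 ≈ 7.7879)
k*√(-1 + 12) = 36689*√(-1 + 12)/4711 = 36689*√11/4711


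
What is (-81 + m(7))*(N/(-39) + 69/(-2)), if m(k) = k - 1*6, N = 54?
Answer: 37320/13 ≈ 2870.8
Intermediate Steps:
m(k) = -6 + k (m(k) = k - 6 = -6 + k)
(-81 + m(7))*(N/(-39) + 69/(-2)) = (-81 + (-6 + 7))*(54/(-39) + 69/(-2)) = (-81 + 1)*(54*(-1/39) + 69*(-1/2)) = -80*(-18/13 - 69/2) = -80*(-933/26) = 37320/13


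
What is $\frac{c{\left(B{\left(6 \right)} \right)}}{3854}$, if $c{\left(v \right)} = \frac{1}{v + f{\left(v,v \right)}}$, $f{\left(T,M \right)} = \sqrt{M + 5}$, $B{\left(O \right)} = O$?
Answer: $\frac{3}{48175} - \frac{\sqrt{11}}{96350} \approx 2.785 \cdot 10^{-5}$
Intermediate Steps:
$f{\left(T,M \right)} = \sqrt{5 + M}$
$c{\left(v \right)} = \frac{1}{v + \sqrt{5 + v}}$
$\frac{c{\left(B{\left(6 \right)} \right)}}{3854} = \frac{1}{\left(6 + \sqrt{5 + 6}\right) 3854} = \frac{1}{6 + \sqrt{11}} \cdot \frac{1}{3854} = \frac{1}{3854 \left(6 + \sqrt{11}\right)}$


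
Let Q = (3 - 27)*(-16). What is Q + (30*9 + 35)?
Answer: 689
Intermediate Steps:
Q = 384 (Q = -24*(-16) = 384)
Q + (30*9 + 35) = 384 + (30*9 + 35) = 384 + (270 + 35) = 384 + 305 = 689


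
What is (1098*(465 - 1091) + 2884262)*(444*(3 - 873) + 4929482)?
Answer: 9981024078628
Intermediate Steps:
(1098*(465 - 1091) + 2884262)*(444*(3 - 873) + 4929482) = (1098*(-626) + 2884262)*(444*(-870) + 4929482) = (-687348 + 2884262)*(-386280 + 4929482) = 2196914*4543202 = 9981024078628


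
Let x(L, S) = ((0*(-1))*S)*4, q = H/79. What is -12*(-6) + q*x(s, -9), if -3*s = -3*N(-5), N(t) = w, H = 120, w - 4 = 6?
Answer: 72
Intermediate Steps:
w = 10 (w = 4 + 6 = 10)
N(t) = 10
s = 10 (s = -(-1)*10 = -⅓*(-30) = 10)
q = 120/79 ≈ 1.5190
x(L, S) = 0 (x(L, S) = (0*S)*4 = 0*4 = 0)
-12*(-6) + q*x(s, -9) = -12*(-6) + (120/79)*0 = 72 + 0 = 72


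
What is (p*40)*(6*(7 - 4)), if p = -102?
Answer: -73440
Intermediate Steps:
(p*40)*(6*(7 - 4)) = (-102*40)*(6*(7 - 4)) = -24480*3 = -4080*18 = -73440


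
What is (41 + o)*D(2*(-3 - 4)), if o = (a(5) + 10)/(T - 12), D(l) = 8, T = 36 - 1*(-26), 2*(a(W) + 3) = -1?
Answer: 8226/25 ≈ 329.04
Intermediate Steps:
a(W) = -7/2 (a(W) = -3 + (1/2)*(-1) = -3 - 1/2 = -7/2)
T = 62 (T = 36 + 26 = 62)
o = 13/100 (o = (-7/2 + 10)/(62 - 12) = (13/2)/50 = (13/2)*(1/50) = 13/100 ≈ 0.13000)
(41 + o)*D(2*(-3 - 4)) = (41 + 13/100)*8 = (4113/100)*8 = 8226/25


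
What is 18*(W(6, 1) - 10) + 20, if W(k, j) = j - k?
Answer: -250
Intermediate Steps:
18*(W(6, 1) - 10) + 20 = 18*((1 - 1*6) - 10) + 20 = 18*((1 - 6) - 10) + 20 = 18*(-5 - 10) + 20 = 18*(-15) + 20 = -270 + 20 = -250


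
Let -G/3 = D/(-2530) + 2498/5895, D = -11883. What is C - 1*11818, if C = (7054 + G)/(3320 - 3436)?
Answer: -274011735427/23067528 ≈ -11879.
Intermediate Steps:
G = -3054809/198858 (G = -3*(-11883/(-2530) + 2498/5895) = -3*(-11883*(-1/2530) + 2498*(1/5895)) = -3*(11883/2530 + 2498/5895) = -3*3054809/596574 = -3054809/198858 ≈ -15.362)
C = -1399689523/23067528 (C = (7054 - 3054809/198858)/(3320 - 3436) = (1399689523/198858)/(-116) = (1399689523/198858)*(-1/116) = -1399689523/23067528 ≈ -60.678)
C - 1*11818 = -1399689523/23067528 - 1*11818 = -1399689523/23067528 - 11818 = -274011735427/23067528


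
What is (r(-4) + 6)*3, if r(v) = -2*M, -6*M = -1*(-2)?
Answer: 20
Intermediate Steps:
M = -1/3 (M = -(-1)*(-2)/6 = -1/6*2 = -1/3 ≈ -0.33333)
r(v) = 2/3 (r(v) = -2*(-1/3) = 2/3)
(r(-4) + 6)*3 = (2/3 + 6)*3 = (20/3)*3 = 20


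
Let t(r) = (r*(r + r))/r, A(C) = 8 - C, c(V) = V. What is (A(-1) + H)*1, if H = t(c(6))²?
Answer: 153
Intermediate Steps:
t(r) = 2*r (t(r) = (r*(2*r))/r = (2*r²)/r = 2*r)
H = 144 (H = (2*6)² = 12² = 144)
(A(-1) + H)*1 = ((8 - 1*(-1)) + 144)*1 = ((8 + 1) + 144)*1 = (9 + 144)*1 = 153*1 = 153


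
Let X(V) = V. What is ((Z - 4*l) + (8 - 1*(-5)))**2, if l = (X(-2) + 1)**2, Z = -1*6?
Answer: 9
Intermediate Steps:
Z = -6
l = 1 (l = (-2 + 1)**2 = (-1)**2 = 1)
((Z - 4*l) + (8 - 1*(-5)))**2 = ((-6 - 4*1) + (8 - 1*(-5)))**2 = ((-6 - 4) + (8 + 5))**2 = (-10 + 13)**2 = 3**2 = 9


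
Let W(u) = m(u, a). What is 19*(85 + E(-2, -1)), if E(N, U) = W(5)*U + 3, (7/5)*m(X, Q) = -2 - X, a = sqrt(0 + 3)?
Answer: 1767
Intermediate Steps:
a = sqrt(3) ≈ 1.7320
m(X, Q) = -10/7 - 5*X/7 (m(X, Q) = 5*(-2 - X)/7 = -10/7 - 5*X/7)
W(u) = -10/7 - 5*u/7
E(N, U) = 3 - 5*U (E(N, U) = (-10/7 - 5/7*5)*U + 3 = (-10/7 - 25/7)*U + 3 = -5*U + 3 = 3 - 5*U)
19*(85 + E(-2, -1)) = 19*(85 + (3 - 5*(-1))) = 19*(85 + (3 + 5)) = 19*(85 + 8) = 19*93 = 1767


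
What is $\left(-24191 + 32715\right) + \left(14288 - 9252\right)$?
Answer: $13560$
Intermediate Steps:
$\left(-24191 + 32715\right) + \left(14288 - 9252\right) = 8524 + \left(14288 - 9252\right) = 8524 + 5036 = 13560$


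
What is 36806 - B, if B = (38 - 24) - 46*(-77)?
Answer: 33250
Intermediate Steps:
B = 3556 (B = 14 + 3542 = 3556)
36806 - B = 36806 - 1*3556 = 36806 - 3556 = 33250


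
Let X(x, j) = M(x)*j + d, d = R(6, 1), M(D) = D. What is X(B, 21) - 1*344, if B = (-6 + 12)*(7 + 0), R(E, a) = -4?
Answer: 534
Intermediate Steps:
d = -4
B = 42 (B = 6*7 = 42)
X(x, j) = -4 + j*x (X(x, j) = x*j - 4 = j*x - 4 = -4 + j*x)
X(B, 21) - 1*344 = (-4 + 21*42) - 1*344 = (-4 + 882) - 344 = 878 - 344 = 534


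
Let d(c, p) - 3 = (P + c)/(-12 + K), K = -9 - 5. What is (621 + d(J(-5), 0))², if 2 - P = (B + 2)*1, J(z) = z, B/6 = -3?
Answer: 1555009/4 ≈ 3.8875e+5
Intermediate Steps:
B = -18 (B = 6*(-3) = -18)
P = 18 (P = 2 - (-18 + 2) = 2 - (-16) = 2 - 1*(-16) = 2 + 16 = 18)
K = -14
d(c, p) = 30/13 - c/26 (d(c, p) = 3 + (18 + c)/(-12 - 14) = 3 + (18 + c)/(-26) = 3 + (18 + c)*(-1/26) = 3 + (-9/13 - c/26) = 30/13 - c/26)
(621 + d(J(-5), 0))² = (621 + (30/13 - 1/26*(-5)))² = (621 + (30/13 + 5/26))² = (621 + 5/2)² = (1247/2)² = 1555009/4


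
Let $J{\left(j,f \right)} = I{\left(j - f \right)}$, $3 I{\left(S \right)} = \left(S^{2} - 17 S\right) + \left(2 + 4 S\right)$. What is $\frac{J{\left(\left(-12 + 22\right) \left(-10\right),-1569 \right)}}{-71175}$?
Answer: $- \frac{2138866}{213525} \approx -10.017$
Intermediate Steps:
$I{\left(S \right)} = \frac{2}{3} - \frac{13 S}{3} + \frac{S^{2}}{3}$ ($I{\left(S \right)} = \frac{\left(S^{2} - 17 S\right) + \left(2 + 4 S\right)}{3} = \frac{2 + S^{2} - 13 S}{3} = \frac{2}{3} - \frac{13 S}{3} + \frac{S^{2}}{3}$)
$J{\left(j,f \right)} = \frac{2}{3} - \frac{13 j}{3} + \frac{\left(j - f\right)^{2}}{3} + \frac{13 f}{3}$ ($J{\left(j,f \right)} = \frac{2}{3} - \frac{13 \left(j - f\right)}{3} + \frac{\left(j - f\right)^{2}}{3} = \frac{2}{3} + \left(- \frac{13 j}{3} + \frac{13 f}{3}\right) + \frac{\left(j - f\right)^{2}}{3} = \frac{2}{3} - \frac{13 j}{3} + \frac{\left(j - f\right)^{2}}{3} + \frac{13 f}{3}$)
$\frac{J{\left(\left(-12 + 22\right) \left(-10\right),-1569 \right)}}{-71175} = \frac{\frac{2}{3} - \frac{13 \left(-12 + 22\right) \left(-10\right)}{3} + \frac{\left(-1569 - \left(-12 + 22\right) \left(-10\right)\right)^{2}}{3} + \frac{13}{3} \left(-1569\right)}{-71175} = \left(\frac{2}{3} - \frac{13 \cdot 10 \left(-10\right)}{3} + \frac{\left(-1569 - 10 \left(-10\right)\right)^{2}}{3} - 6799\right) \left(- \frac{1}{71175}\right) = \left(\frac{2}{3} - - \frac{1300}{3} + \frac{\left(-1569 - -100\right)^{2}}{3} - 6799\right) \left(- \frac{1}{71175}\right) = \left(\frac{2}{3} + \frac{1300}{3} + \frac{\left(-1569 + 100\right)^{2}}{3} - 6799\right) \left(- \frac{1}{71175}\right) = \left(\frac{2}{3} + \frac{1300}{3} + \frac{\left(-1469\right)^{2}}{3} - 6799\right) \left(- \frac{1}{71175}\right) = \left(\frac{2}{3} + \frac{1300}{3} + \frac{1}{3} \cdot 2157961 - 6799\right) \left(- \frac{1}{71175}\right) = \left(\frac{2}{3} + \frac{1300}{3} + \frac{2157961}{3} - 6799\right) \left(- \frac{1}{71175}\right) = \frac{2138866}{3} \left(- \frac{1}{71175}\right) = - \frac{2138866}{213525}$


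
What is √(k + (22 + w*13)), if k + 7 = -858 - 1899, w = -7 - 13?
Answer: I*√3002 ≈ 54.791*I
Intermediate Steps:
w = -20
k = -2764 (k = -7 + (-858 - 1899) = -7 - 2757 = -2764)
√(k + (22 + w*13)) = √(-2764 + (22 - 20*13)) = √(-2764 + (22 - 260)) = √(-2764 - 238) = √(-3002) = I*√3002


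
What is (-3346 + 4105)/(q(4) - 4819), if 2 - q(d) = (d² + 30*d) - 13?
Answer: -759/4940 ≈ -0.15364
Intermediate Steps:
q(d) = 15 - d² - 30*d (q(d) = 2 - ((d² + 30*d) - 13) = 2 - (-13 + d² + 30*d) = 2 + (13 - d² - 30*d) = 15 - d² - 30*d)
(-3346 + 4105)/(q(4) - 4819) = (-3346 + 4105)/((15 - 1*4² - 30*4) - 4819) = 759/((15 - 1*16 - 120) - 4819) = 759/((15 - 16 - 120) - 4819) = 759/(-121 - 4819) = 759/(-4940) = 759*(-1/4940) = -759/4940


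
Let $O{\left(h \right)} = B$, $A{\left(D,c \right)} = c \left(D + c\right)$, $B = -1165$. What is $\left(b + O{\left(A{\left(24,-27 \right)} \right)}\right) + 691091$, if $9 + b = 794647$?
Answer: $1484564$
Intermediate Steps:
$b = 794638$ ($b = -9 + 794647 = 794638$)
$O{\left(h \right)} = -1165$
$\left(b + O{\left(A{\left(24,-27 \right)} \right)}\right) + 691091 = \left(794638 - 1165\right) + 691091 = 793473 + 691091 = 1484564$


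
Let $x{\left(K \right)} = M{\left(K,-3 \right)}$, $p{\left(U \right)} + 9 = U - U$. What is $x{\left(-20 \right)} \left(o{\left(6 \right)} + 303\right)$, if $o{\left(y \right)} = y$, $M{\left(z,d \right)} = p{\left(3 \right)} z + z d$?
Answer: $74160$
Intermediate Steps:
$p{\left(U \right)} = -9$ ($p{\left(U \right)} = -9 + \left(U - U\right) = -9 + 0 = -9$)
$M{\left(z,d \right)} = - 9 z + d z$ ($M{\left(z,d \right)} = - 9 z + z d = - 9 z + d z$)
$x{\left(K \right)} = - 12 K$ ($x{\left(K \right)} = K \left(-9 - 3\right) = K \left(-12\right) = - 12 K$)
$x{\left(-20 \right)} \left(o{\left(6 \right)} + 303\right) = \left(-12\right) \left(-20\right) \left(6 + 303\right) = 240 \cdot 309 = 74160$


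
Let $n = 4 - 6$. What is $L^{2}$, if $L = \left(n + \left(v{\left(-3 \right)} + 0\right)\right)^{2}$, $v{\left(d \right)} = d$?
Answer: $625$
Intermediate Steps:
$n = -2$ ($n = 4 - 6 = -2$)
$L = 25$ ($L = \left(-2 + \left(-3 + 0\right)\right)^{2} = \left(-2 - 3\right)^{2} = \left(-5\right)^{2} = 25$)
$L^{2} = 25^{2} = 625$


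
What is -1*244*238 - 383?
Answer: -58455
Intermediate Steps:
-1*244*238 - 383 = -244*238 - 383 = -58072 - 383 = -58455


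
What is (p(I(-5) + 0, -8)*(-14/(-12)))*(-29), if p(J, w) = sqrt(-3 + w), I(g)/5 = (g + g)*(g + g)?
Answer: -203*I*sqrt(11)/6 ≈ -112.21*I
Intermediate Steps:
I(g) = 20*g**2 (I(g) = 5*((g + g)*(g + g)) = 5*((2*g)*(2*g)) = 5*(4*g**2) = 20*g**2)
(p(I(-5) + 0, -8)*(-14/(-12)))*(-29) = (sqrt(-3 - 8)*(-14/(-12)))*(-29) = (sqrt(-11)*(-14*(-1/12)))*(-29) = ((I*sqrt(11))*(7/6))*(-29) = (7*I*sqrt(11)/6)*(-29) = -203*I*sqrt(11)/6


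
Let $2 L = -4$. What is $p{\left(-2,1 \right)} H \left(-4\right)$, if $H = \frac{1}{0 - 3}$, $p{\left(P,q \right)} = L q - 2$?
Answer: $- \frac{16}{3} \approx -5.3333$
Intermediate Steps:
$L = -2$ ($L = \frac{1}{2} \left(-4\right) = -2$)
$p{\left(P,q \right)} = -2 - 2 q$ ($p{\left(P,q \right)} = - 2 q - 2 = -2 - 2 q$)
$H = - \frac{1}{3}$ ($H = \frac{1}{-3} = - \frac{1}{3} \approx -0.33333$)
$p{\left(-2,1 \right)} H \left(-4\right) = \left(-2 - 2\right) \left(- \frac{1}{3}\right) \left(-4\right) = \left(-4\right) \left(- \frac{1}{3}\right) \left(-4\right) = \frac{4}{3} \left(-4\right) = - \frac{16}{3}$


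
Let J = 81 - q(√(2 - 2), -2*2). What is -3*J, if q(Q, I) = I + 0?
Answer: -255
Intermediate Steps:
q(Q, I) = I
J = 85 (J = 81 - (-2)*2 = 81 - 1*(-4) = 81 + 4 = 85)
-3*J = -3*85 = -255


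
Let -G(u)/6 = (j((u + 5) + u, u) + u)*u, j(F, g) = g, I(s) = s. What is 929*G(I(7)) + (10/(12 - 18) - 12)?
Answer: -1638797/3 ≈ -5.4627e+5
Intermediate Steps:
G(u) = -12*u² (G(u) = -6*(u + u)*u = -6*2*u*u = -12*u²)
929*G(I(7)) + (10/(12 - 18) - 12) = 929*(-12*7²) + (10/(12 - 18) - 12) = 929*(-12*49) + (10/(-6) - 12) = 929*(-588) + (-⅙*10 - 12) = -546252 + (-5/3 - 12) = -546252 - 41/3 = -1638797/3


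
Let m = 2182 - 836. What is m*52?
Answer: 69992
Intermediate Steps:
m = 1346
m*52 = 1346*52 = 69992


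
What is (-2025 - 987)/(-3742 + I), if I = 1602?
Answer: 753/535 ≈ 1.4075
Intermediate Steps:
(-2025 - 987)/(-3742 + I) = (-2025 - 987)/(-3742 + 1602) = -3012/(-2140) = -3012*(-1/2140) = 753/535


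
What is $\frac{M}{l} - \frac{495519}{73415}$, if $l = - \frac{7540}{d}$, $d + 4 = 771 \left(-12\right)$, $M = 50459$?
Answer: $\frac{26372792083}{425807} \approx 61936.0$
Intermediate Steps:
$d = -9256$ ($d = -4 + 771 \left(-12\right) = -4 - 9252 = -9256$)
$l = \frac{145}{178}$ ($l = - \frac{7540}{-9256} = \left(-7540\right) \left(- \frac{1}{9256}\right) = \frac{145}{178} \approx 0.81461$)
$\frac{M}{l} - \frac{495519}{73415} = \frac{50459}{\frac{145}{178}} - \frac{495519}{73415} = 50459 \cdot \frac{178}{145} - \frac{495519}{73415} = \frac{8981702}{145} - \frac{495519}{73415} = \frac{26372792083}{425807}$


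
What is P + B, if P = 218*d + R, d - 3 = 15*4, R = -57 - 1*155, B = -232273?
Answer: -218751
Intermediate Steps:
R = -212 (R = -57 - 155 = -212)
d = 63 (d = 3 + 15*4 = 3 + 60 = 63)
P = 13522 (P = 218*63 - 212 = 13734 - 212 = 13522)
P + B = 13522 - 232273 = -218751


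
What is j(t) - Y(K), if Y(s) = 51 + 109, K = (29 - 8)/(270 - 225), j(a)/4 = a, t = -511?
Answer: -2204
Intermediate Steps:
j(a) = 4*a
K = 7/15 (K = 21/45 = 21*(1/45) = 7/15 ≈ 0.46667)
Y(s) = 160
j(t) - Y(K) = 4*(-511) - 1*160 = -2044 - 160 = -2204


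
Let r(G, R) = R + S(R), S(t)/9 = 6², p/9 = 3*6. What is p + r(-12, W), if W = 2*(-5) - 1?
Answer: 475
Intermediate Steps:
p = 162 (p = 9*(3*6) = 9*18 = 162)
W = -11 (W = -10 - 1 = -11)
S(t) = 324 (S(t) = 9*6² = 9*36 = 324)
r(G, R) = 324 + R (r(G, R) = R + 324 = 324 + R)
p + r(-12, W) = 162 + (324 - 11) = 162 + 313 = 475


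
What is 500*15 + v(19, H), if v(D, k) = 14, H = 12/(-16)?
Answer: 7514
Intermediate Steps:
H = -¾ (H = 12*(-1/16) = -¾ ≈ -0.75000)
500*15 + v(19, H) = 500*15 + 14 = 7500 + 14 = 7514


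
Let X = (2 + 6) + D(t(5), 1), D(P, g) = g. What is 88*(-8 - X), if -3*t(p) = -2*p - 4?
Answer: -1496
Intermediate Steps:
t(p) = 4/3 + 2*p/3 (t(p) = -(-2*p - 4)/3 = -(-4 - 2*p)/3 = 4/3 + 2*p/3)
X = 9 (X = (2 + 6) + 1 = 8 + 1 = 9)
88*(-8 - X) = 88*(-8 - 1*9) = 88*(-8 - 9) = 88*(-17) = -1496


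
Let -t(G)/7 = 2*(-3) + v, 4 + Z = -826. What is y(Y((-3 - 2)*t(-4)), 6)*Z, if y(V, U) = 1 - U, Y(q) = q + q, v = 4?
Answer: 4150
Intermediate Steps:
Z = -830 (Z = -4 - 826 = -830)
t(G) = 14 (t(G) = -7*(2*(-3) + 4) = -7*(-6 + 4) = -7*(-2) = 14)
Y(q) = 2*q
y(Y((-3 - 2)*t(-4)), 6)*Z = (1 - 1*6)*(-830) = (1 - 6)*(-830) = -5*(-830) = 4150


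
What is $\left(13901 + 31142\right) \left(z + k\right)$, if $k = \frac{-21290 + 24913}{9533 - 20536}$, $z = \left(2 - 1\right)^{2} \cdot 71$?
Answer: $\frac{35024986370}{11003} \approx 3.1832 \cdot 10^{6}$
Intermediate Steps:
$z = 71$ ($z = 1^{2} \cdot 71 = 1 \cdot 71 = 71$)
$k = - \frac{3623}{11003}$ ($k = \frac{3623}{-11003} = 3623 \left(- \frac{1}{11003}\right) = - \frac{3623}{11003} \approx -0.32927$)
$\left(13901 + 31142\right) \left(z + k\right) = \left(13901 + 31142\right) \left(71 - \frac{3623}{11003}\right) = 45043 \cdot \frac{777590}{11003} = \frac{35024986370}{11003}$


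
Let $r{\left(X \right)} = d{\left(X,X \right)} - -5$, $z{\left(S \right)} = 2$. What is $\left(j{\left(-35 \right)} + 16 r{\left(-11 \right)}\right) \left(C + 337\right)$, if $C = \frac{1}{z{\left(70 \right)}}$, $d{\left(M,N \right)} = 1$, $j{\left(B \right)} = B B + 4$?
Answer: $\frac{894375}{2} \approx 4.4719 \cdot 10^{5}$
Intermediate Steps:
$j{\left(B \right)} = 4 + B^{2}$ ($j{\left(B \right)} = B^{2} + 4 = 4 + B^{2}$)
$r{\left(X \right)} = 6$ ($r{\left(X \right)} = 1 - -5 = 1 + 5 = 6$)
$C = \frac{1}{2} \approx 0.5$
$\left(j{\left(-35 \right)} + 16 r{\left(-11 \right)}\right) \left(C + 337\right) = \left(\left(4 + \left(-35\right)^{2}\right) + 16 \cdot 6\right) \left(\frac{1}{2} + 337\right) = \left(\left(4 + 1225\right) + 96\right) \frac{675}{2} = \left(1229 + 96\right) \frac{675}{2} = 1325 \cdot \frac{675}{2} = \frac{894375}{2}$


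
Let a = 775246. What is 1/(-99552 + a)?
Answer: 1/675694 ≈ 1.4800e-6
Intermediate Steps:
1/(-99552 + a) = 1/(-99552 + 775246) = 1/675694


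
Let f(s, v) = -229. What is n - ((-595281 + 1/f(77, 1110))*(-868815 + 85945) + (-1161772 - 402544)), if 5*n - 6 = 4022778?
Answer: -533598935313144/1145 ≈ -4.6603e+11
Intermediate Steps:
n = 4022784/5 (n = 6/5 + (⅕)*4022778 = 6/5 + 4022778/5 = 4022784/5 ≈ 8.0456e+5)
n - ((-595281 + 1/f(77, 1110))*(-868815 + 85945) + (-1161772 - 402544)) = 4022784/5 - ((-595281 + 1/(-229))*(-868815 + 85945) + (-1161772 - 402544)) = 4022784/5 - ((-595281 - 1/229)*(-782870) - 1564316) = 4022784/5 - (-136319350/229*(-782870) - 1564316) = 4022784/5 - (106720329534500/229 - 1564316) = 4022784/5 - 1*106719971306136/229 = 4022784/5 - 106719971306136/229 = -533598935313144/1145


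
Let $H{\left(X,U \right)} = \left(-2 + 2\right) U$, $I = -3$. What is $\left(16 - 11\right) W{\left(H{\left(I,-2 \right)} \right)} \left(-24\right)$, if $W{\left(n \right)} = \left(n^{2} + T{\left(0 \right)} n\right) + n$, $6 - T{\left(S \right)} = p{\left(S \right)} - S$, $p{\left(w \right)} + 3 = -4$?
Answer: $0$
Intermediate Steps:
$p{\left(w \right)} = -7$ ($p{\left(w \right)} = -3 - 4 = -7$)
$T{\left(S \right)} = 13 + S$ ($T{\left(S \right)} = 6 - \left(-7 - S\right) = 6 + \left(7 + S\right) = 13 + S$)
$H{\left(X,U \right)} = 0$ ($H{\left(X,U \right)} = 0 U = 0$)
$W{\left(n \right)} = n^{2} + 14 n$ ($W{\left(n \right)} = \left(n^{2} + \left(13 + 0\right) n\right) + n = \left(n^{2} + 13 n\right) + n = n^{2} + 14 n$)
$\left(16 - 11\right) W{\left(H{\left(I,-2 \right)} \right)} \left(-24\right) = \left(16 - 11\right) 0 \left(14 + 0\right) \left(-24\right) = 5 \cdot 0 \cdot 14 \left(-24\right) = 5 \cdot 0 \left(-24\right) = 0 \left(-24\right) = 0$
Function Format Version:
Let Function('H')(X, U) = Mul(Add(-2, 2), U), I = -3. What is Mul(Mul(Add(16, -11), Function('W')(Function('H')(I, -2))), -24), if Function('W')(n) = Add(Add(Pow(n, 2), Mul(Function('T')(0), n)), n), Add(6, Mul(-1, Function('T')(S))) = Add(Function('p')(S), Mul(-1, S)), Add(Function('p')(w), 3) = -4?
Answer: 0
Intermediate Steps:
Function('p')(w) = -7 (Function('p')(w) = Add(-3, -4) = -7)
Function('T')(S) = Add(13, S) (Function('T')(S) = Add(6, Mul(-1, Add(-7, Mul(-1, S)))) = Add(6, Add(7, S)) = Add(13, S))
Function('H')(X, U) = 0 (Function('H')(X, U) = Mul(0, U) = 0)
Function('W')(n) = Add(Pow(n, 2), Mul(14, n)) (Function('W')(n) = Add(Add(Pow(n, 2), Mul(Add(13, 0), n)), n) = Add(Add(Pow(n, 2), Mul(13, n)), n) = Add(Pow(n, 2), Mul(14, n)))
Mul(Mul(Add(16, -11), Function('W')(Function('H')(I, -2))), -24) = Mul(Mul(Add(16, -11), Mul(0, Add(14, 0))), -24) = Mul(Mul(5, Mul(0, 14)), -24) = Mul(Mul(5, 0), -24) = Mul(0, -24) = 0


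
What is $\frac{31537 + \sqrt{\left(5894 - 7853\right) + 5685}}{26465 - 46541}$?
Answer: $- \frac{31537}{20076} - \frac{3 \sqrt{46}}{6692} \approx -1.5739$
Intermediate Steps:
$\frac{31537 + \sqrt{\left(5894 - 7853\right) + 5685}}{26465 - 46541} = \frac{31537 + \sqrt{\left(5894 - 7853\right) + 5685}}{-20076} = \left(31537 + \sqrt{-1959 + 5685}\right) \left(- \frac{1}{20076}\right) = \left(31537 + \sqrt{3726}\right) \left(- \frac{1}{20076}\right) = \left(31537 + 9 \sqrt{46}\right) \left(- \frac{1}{20076}\right) = - \frac{31537}{20076} - \frac{3 \sqrt{46}}{6692}$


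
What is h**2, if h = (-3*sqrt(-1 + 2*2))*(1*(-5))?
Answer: 675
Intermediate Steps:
h = 15*sqrt(3) (h = -3*sqrt(-1 + 4)*(-5) = -3*sqrt(3)*(-5) = 15*sqrt(3) ≈ 25.981)
h**2 = (15*sqrt(3))**2 = 675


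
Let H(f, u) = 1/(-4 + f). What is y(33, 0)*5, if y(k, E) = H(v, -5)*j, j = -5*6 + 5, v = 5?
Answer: -125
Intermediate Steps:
j = -25 (j = -30 + 5 = -25)
y(k, E) = -25 (y(k, E) = -25/(-4 + 5) = -25/1 = 1*(-25) = -25)
y(33, 0)*5 = -25*5 = -125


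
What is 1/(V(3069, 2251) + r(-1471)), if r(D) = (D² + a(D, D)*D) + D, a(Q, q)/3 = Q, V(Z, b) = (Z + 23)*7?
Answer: 1/8675537 ≈ 1.1527e-7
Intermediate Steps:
V(Z, b) = 161 + 7*Z (V(Z, b) = (23 + Z)*7 = 161 + 7*Z)
a(Q, q) = 3*Q
r(D) = D + 4*D² (r(D) = (D² + (3*D)*D) + D = (D² + 3*D²) + D = 4*D² + D = D + 4*D²)
1/(V(3069, 2251) + r(-1471)) = 1/((161 + 7*3069) - 1471*(1 + 4*(-1471))) = 1/((161 + 21483) - 1471*(1 - 5884)) = 1/(21644 - 1471*(-5883)) = 1/(21644 + 8653893) = 1/8675537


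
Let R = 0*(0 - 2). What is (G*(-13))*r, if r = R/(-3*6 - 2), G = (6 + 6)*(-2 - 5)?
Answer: 0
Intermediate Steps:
R = 0 (R = 0*(-2) = 0)
G = -84 (G = 12*(-7) = -84)
r = 0 (r = 0/(-3*6 - 2) = 0/(-18 - 2) = 0/(-20) = 0*(-1/20) = 0)
(G*(-13))*r = -84*(-13)*0 = 1092*0 = 0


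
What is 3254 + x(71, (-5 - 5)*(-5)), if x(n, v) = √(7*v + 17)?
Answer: 3254 + √367 ≈ 3273.2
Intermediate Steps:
x(n, v) = √(17 + 7*v)
3254 + x(71, (-5 - 5)*(-5)) = 3254 + √(17 + 7*((-5 - 5)*(-5))) = 3254 + √(17 + 7*(-10*(-5))) = 3254 + √(17 + 7*50) = 3254 + √(17 + 350) = 3254 + √367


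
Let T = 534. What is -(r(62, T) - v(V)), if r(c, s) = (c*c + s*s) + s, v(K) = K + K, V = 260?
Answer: -289014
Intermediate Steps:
v(K) = 2*K
r(c, s) = s + c**2 + s**2 (r(c, s) = (c**2 + s**2) + s = s + c**2 + s**2)
-(r(62, T) - v(V)) = -((534 + 62**2 + 534**2) - 2*260) = -((534 + 3844 + 285156) - 1*520) = -(289534 - 520) = -1*289014 = -289014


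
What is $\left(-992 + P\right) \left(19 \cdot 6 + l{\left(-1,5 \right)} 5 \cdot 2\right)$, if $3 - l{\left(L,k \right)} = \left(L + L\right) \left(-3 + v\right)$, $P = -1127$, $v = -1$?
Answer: $-135616$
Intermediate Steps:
$l{\left(L,k \right)} = 3 + 8 L$ ($l{\left(L,k \right)} = 3 - \left(L + L\right) \left(-3 - 1\right) = 3 - 2 L \left(-4\right) = 3 - - 8 L = 3 + 8 L$)
$\left(-992 + P\right) \left(19 \cdot 6 + l{\left(-1,5 \right)} 5 \cdot 2\right) = \left(-992 - 1127\right) \left(19 \cdot 6 + \left(3 + 8 \left(-1\right)\right) 5 \cdot 2\right) = - 2119 \left(114 + \left(3 - 8\right) 5 \cdot 2\right) = - 2119 \left(114 + \left(-5\right) 5 \cdot 2\right) = - 2119 \left(114 - 50\right) = \left(-2119\right) 64 = -135616$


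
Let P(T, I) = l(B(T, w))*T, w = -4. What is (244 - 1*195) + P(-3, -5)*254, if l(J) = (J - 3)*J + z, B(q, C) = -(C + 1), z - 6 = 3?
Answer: -6809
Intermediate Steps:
z = 9 (z = 6 + 3 = 9)
B(q, C) = -1 - C (B(q, C) = -(1 + C) = -1 - C)
l(J) = 9 + J*(-3 + J) (l(J) = (J - 3)*J + 9 = (-3 + J)*J + 9 = J*(-3 + J) + 9 = 9 + J*(-3 + J))
P(T, I) = 9*T (P(T, I) = (9 + (-1 - 1*(-4))² - 3*(-1 - 1*(-4)))*T = (9 + (-1 + 4)² - 3*(-1 + 4))*T = (9 + 3² - 3*3)*T = (9 + 9 - 9)*T = 9*T)
(244 - 1*195) + P(-3, -5)*254 = (244 - 1*195) + (9*(-3))*254 = (244 - 195) - 27*254 = 49 - 6858 = -6809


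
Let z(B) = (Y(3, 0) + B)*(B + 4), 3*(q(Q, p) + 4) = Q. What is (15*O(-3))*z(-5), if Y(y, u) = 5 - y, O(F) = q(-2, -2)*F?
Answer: 630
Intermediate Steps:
q(Q, p) = -4 + Q/3
O(F) = -14*F/3 (O(F) = (-4 + (⅓)*(-2))*F = (-4 - ⅔)*F = -14*F/3)
z(B) = (2 + B)*(4 + B) (z(B) = ((5 - 1*3) + B)*(B + 4) = ((5 - 3) + B)*(4 + B) = (2 + B)*(4 + B))
(15*O(-3))*z(-5) = (15*(-14/3*(-3)))*(8 + (-5)² + 6*(-5)) = (15*14)*(8 + 25 - 30) = 210*3 = 630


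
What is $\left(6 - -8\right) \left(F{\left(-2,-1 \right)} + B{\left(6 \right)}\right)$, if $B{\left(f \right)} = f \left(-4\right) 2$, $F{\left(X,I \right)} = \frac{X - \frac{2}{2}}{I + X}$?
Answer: $-658$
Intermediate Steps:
$F{\left(X,I \right)} = \frac{-1 + X}{I + X}$ ($F{\left(X,I \right)} = \frac{X - 1}{I + X} = \frac{-1 + X}{I + X}$)
$B{\left(f \right)} = - 8 f$ ($B{\left(f \right)} = - 4 f 2 = - 8 f$)
$\left(6 - -8\right) \left(F{\left(-2,-1 \right)} + B{\left(6 \right)}\right) = \left(6 - -8\right) \left(\frac{-1 - 2}{-1 - 2} - 48\right) = \left(6 + 8\right) \left(\frac{1}{-3} \left(-3\right) - 48\right) = 14 \left(\left(- \frac{1}{3}\right) \left(-3\right) - 48\right) = 14 \left(1 - 48\right) = 14 \left(-47\right) = -658$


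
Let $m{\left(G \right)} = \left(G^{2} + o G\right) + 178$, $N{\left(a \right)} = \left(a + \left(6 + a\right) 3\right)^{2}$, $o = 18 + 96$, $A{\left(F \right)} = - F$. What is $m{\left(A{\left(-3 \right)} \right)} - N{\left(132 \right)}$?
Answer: $-297587$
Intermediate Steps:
$o = 114$
$N{\left(a \right)} = \left(18 + 4 a\right)^{2}$ ($N{\left(a \right)} = \left(a + \left(18 + 3 a\right)\right)^{2} = \left(18 + 4 a\right)^{2}$)
$m{\left(G \right)} = 178 + G^{2} + 114 G$ ($m{\left(G \right)} = \left(G^{2} + 114 G\right) + 178 = 178 + G^{2} + 114 G$)
$m{\left(A{\left(-3 \right)} \right)} - N{\left(132 \right)} = \left(178 + \left(\left(-1\right) \left(-3\right)\right)^{2} + 114 \left(\left(-1\right) \left(-3\right)\right)\right) - 4 \left(9 + 2 \cdot 132\right)^{2} = \left(178 + 3^{2} + 114 \cdot 3\right) - 4 \left(9 + 264\right)^{2} = \left(178 + 9 + 342\right) - 4 \cdot 273^{2} = 529 - 4 \cdot 74529 = 529 - 298116 = -297587$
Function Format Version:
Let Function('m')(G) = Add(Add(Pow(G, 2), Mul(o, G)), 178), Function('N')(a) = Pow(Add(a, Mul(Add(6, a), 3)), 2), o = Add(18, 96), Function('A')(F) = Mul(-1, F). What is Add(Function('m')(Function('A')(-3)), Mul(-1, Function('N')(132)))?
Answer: -297587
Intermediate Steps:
o = 114
Function('N')(a) = Pow(Add(18, Mul(4, a)), 2) (Function('N')(a) = Pow(Add(a, Add(18, Mul(3, a))), 2) = Pow(Add(18, Mul(4, a)), 2))
Function('m')(G) = Add(178, Pow(G, 2), Mul(114, G)) (Function('m')(G) = Add(Add(Pow(G, 2), Mul(114, G)), 178) = Add(178, Pow(G, 2), Mul(114, G)))
Add(Function('m')(Function('A')(-3)), Mul(-1, Function('N')(132))) = Add(Add(178, Pow(Mul(-1, -3), 2), Mul(114, Mul(-1, -3))), Mul(-1, Mul(4, Pow(Add(9, Mul(2, 132)), 2)))) = Add(Add(178, Pow(3, 2), Mul(114, 3)), Mul(-1, Mul(4, Pow(Add(9, 264), 2)))) = Add(Add(178, 9, 342), Mul(-1, Mul(4, Pow(273, 2)))) = Add(529, Mul(-1, Mul(4, 74529))) = Add(529, Mul(-1, 298116)) = Add(529, -298116) = -297587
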